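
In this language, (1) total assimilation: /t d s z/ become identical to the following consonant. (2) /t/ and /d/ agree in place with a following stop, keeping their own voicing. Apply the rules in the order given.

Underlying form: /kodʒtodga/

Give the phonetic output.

[kodʒtogga]

Rule 1: /d/ before /g/ → [g] (total assimilation)
After rule 1: kodʒtogga
Rule 2: no segment meets the rule's conditions; no change.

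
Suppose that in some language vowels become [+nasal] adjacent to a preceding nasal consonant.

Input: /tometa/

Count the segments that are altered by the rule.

/e/ after nasal /m/ → [ẽ]
1 segment changes.

1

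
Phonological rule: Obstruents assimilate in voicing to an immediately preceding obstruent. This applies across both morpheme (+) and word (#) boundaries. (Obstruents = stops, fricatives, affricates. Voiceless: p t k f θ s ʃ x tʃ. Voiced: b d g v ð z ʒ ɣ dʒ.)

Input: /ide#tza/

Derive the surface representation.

/z/ after /t/ (voiceless) → [s]

[ide#tsa]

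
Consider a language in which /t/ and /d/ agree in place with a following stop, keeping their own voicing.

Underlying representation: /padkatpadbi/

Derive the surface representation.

/d/ before /k/ (velar) → [g]
/t/ before /p/ (labial) → [p]
/d/ before /b/ (labial) → [b]

[pagkappabbi]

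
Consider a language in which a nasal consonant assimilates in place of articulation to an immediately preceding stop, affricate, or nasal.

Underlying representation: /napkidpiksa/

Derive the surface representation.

no segment meets the rule's conditions; no change.

[napkidpiksa]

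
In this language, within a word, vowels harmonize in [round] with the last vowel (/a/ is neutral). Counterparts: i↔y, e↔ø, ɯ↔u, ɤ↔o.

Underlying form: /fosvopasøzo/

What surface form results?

no segment meets the rule's conditions; no change.

[fosvopasøzo]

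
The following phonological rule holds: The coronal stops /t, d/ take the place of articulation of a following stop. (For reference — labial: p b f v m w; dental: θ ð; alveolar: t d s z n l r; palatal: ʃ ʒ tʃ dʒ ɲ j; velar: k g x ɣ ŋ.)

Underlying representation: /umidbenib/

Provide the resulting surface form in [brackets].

[umibbenib]

/d/ before /b/ (labial) → [b]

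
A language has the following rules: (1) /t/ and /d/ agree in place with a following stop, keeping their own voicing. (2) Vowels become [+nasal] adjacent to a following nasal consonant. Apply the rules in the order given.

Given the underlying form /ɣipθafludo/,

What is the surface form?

Rule 1: no segment meets the rule's conditions; no change.
After rule 1: ɣipθafludo
Rule 2: no segment meets the rule's conditions; no change.

[ɣipθafludo]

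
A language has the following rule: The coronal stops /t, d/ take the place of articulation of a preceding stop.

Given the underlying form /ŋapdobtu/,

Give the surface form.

[ŋapbobpu]

/d/ after /p/ (labial) → [b]
/t/ after /b/ (labial) → [p]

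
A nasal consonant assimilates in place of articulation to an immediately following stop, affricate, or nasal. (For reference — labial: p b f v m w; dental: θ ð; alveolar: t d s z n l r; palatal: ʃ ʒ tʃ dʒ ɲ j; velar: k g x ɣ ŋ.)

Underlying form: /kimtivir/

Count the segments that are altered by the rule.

/m/ before /t/ (alveolar) → [n]
1 segment changes.

1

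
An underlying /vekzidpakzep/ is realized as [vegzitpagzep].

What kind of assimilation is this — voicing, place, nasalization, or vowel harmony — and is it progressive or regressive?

voicing assimilation, regressive

/k/→[g] /d/→[t] /k/→[g].
Each target copies a feature from the following segment, so the direction is regressive.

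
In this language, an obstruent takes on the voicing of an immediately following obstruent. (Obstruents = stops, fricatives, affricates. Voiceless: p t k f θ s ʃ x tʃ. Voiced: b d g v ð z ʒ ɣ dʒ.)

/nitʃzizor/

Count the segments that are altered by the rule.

1

/tʃ/ before /z/ (voiced) → [dʒ]
1 segment changes.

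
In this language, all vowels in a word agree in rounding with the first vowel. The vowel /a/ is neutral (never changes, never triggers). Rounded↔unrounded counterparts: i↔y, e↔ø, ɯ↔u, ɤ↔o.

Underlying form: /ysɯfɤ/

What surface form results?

[ysufo]

/ɯ/ harmonizes with /y/ ([+round]) → [u]
/ɤ/ harmonizes with /y/ ([+round]) → [o]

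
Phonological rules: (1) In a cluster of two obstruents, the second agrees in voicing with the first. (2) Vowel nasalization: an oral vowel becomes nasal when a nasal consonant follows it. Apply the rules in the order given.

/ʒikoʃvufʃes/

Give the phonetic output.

Rule 1: /v/ after /ʃ/ (voiceless) → [f]
After rule 1: ʒikoʃfufʃes
Rule 2: no segment meets the rule's conditions; no change.

[ʒikoʃfufʃes]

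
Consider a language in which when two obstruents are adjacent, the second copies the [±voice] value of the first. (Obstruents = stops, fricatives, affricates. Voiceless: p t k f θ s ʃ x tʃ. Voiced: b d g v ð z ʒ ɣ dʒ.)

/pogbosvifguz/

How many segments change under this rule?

2

/v/ after /s/ (voiceless) → [f]
/g/ after /f/ (voiceless) → [k]
2 segments change.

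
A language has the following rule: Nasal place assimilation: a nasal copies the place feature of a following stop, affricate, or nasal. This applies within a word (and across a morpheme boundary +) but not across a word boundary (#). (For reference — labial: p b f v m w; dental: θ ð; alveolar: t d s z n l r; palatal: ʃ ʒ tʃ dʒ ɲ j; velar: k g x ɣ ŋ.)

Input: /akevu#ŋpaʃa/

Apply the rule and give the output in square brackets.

/ŋ/ before /p/ (labial) → [m]

[akevu#mpaʃa]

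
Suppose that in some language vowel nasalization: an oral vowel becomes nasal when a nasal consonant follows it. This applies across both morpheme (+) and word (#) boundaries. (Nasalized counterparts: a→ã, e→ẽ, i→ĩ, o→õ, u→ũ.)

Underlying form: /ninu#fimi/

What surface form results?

[nĩnu#fĩmi]

/i/ before nasal /n/ → [ĩ]
/i/ before nasal /m/ → [ĩ]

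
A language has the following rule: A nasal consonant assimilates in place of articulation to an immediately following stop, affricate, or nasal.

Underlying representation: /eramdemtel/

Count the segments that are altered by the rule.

2

/m/ before /d/ (alveolar) → [n]
/m/ before /t/ (alveolar) → [n]
2 segments change.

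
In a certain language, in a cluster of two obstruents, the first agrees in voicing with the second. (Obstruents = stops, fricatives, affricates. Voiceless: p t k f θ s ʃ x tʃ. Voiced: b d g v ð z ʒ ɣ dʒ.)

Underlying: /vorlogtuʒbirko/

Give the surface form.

/g/ before /t/ (voiceless) → [k]

[vorloktuʒbirko]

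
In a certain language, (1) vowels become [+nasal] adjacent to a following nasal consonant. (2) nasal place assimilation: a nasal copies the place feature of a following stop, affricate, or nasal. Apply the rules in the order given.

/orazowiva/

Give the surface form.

[orazowiva]

Rule 1: no segment meets the rule's conditions; no change.
After rule 1: orazowiva
Rule 2: no segment meets the rule's conditions; no change.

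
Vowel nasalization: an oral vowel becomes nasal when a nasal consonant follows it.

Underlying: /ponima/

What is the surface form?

[põnĩma]

/o/ before nasal /n/ → [õ]
/i/ before nasal /m/ → [ĩ]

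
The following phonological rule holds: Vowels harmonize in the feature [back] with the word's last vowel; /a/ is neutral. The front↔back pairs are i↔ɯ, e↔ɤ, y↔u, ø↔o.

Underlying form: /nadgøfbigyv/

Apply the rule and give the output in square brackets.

no segment meets the rule's conditions; no change.

[nadgøfbigyv]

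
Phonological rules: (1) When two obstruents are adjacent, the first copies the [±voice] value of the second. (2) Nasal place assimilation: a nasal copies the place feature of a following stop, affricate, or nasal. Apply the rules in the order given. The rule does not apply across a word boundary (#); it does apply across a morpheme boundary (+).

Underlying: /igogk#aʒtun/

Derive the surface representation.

Rule 1: /g/ before /k/ (voiceless) → [k]
Rule 1: /ʒ/ before /t/ (voiceless) → [ʃ]
After rule 1: igokk#aʃtun
Rule 2: no segment meets the rule's conditions; no change.

[igokk#aʃtun]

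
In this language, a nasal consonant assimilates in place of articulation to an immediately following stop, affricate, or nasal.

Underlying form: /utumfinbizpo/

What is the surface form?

[utumfimbizpo]

/n/ before /b/ (labial) → [m]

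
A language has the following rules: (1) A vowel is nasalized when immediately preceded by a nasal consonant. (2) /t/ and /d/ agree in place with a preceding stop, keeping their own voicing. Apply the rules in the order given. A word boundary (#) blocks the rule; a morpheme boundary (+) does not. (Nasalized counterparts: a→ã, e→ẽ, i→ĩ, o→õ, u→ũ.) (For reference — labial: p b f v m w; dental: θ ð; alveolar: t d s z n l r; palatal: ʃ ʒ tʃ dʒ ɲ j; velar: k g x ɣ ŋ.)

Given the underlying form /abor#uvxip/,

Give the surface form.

[abor#uvxip]

Rule 1: no segment meets the rule's conditions; no change.
After rule 1: abor#uvxip
Rule 2: no segment meets the rule's conditions; no change.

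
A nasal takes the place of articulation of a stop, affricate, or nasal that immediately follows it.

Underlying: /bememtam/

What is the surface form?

/m/ before /t/ (alveolar) → [n]

[bementam]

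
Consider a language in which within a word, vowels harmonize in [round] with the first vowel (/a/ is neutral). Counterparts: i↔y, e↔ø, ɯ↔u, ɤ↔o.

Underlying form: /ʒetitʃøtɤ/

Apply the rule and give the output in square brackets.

[ʒetitʃetɤ]

/ø/ harmonizes with /e/ ([-round]) → [e]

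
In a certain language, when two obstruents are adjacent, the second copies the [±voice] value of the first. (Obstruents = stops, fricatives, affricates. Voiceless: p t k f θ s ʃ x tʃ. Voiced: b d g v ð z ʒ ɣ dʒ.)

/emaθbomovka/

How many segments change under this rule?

/b/ after /θ/ (voiceless) → [p]
/k/ after /v/ (voiced) → [g]
2 segments change.

2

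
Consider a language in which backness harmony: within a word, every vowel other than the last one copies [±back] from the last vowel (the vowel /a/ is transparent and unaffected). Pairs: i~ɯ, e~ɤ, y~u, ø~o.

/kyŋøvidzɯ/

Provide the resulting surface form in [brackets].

[kuŋovɯdzɯ]

/y/ harmonizes with /ɯ/ ([+back]) → [u]
/ø/ harmonizes with /ɯ/ ([+back]) → [o]
/i/ harmonizes with /ɯ/ ([+back]) → [ɯ]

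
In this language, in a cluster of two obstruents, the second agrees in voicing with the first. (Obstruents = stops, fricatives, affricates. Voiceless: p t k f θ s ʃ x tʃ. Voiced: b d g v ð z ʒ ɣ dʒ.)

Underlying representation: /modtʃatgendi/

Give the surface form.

[moddʒatkendi]

/tʃ/ after /d/ (voiced) → [dʒ]
/g/ after /t/ (voiceless) → [k]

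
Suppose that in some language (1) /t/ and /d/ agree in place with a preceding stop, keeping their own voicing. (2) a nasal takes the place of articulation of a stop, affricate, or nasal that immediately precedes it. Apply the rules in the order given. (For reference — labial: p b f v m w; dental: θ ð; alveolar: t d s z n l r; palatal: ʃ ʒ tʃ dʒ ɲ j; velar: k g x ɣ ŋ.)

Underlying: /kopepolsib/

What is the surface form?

[kopepolsib]

Rule 1: no segment meets the rule's conditions; no change.
After rule 1: kopepolsib
Rule 2: no segment meets the rule's conditions; no change.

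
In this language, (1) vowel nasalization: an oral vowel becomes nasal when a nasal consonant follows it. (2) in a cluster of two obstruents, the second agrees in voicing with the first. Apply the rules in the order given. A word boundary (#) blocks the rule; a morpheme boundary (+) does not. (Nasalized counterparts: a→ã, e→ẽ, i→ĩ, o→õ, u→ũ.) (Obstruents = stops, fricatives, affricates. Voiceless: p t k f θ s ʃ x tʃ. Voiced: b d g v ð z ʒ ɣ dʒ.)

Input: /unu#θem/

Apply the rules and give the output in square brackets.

[ũnu#θẽm]

Rule 1: /u/ before nasal /n/ → [ũ]
Rule 1: /e/ before nasal /m/ → [ẽ]
After rule 1: ũnu#θẽm
Rule 2: no segment meets the rule's conditions; no change.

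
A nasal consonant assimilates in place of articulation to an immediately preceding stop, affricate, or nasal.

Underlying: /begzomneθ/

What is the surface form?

/n/ after /m/ (labial) → [m]

[begzommeθ]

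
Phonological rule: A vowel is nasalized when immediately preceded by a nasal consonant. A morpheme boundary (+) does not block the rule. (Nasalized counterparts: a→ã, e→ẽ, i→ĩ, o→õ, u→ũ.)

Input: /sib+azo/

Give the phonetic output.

no segment meets the rule's conditions; no change.

[sib+azo]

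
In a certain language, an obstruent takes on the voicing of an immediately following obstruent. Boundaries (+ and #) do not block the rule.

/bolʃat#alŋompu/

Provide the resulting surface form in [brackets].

no segment meets the rule's conditions; no change.

[bolʃat#alŋompu]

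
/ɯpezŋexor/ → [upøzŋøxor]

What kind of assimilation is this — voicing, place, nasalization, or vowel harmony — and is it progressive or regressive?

/ɯ/→[u] /e/→[ø] /e/→[ø].
Vowels agree with the last vowel, so the harmony is regressive.

vowel harmony, regressive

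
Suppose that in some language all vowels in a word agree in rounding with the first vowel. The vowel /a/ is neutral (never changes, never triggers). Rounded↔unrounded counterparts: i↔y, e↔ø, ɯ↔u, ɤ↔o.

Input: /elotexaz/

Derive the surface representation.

/o/ harmonizes with /e/ ([-round]) → [ɤ]

[elɤtexaz]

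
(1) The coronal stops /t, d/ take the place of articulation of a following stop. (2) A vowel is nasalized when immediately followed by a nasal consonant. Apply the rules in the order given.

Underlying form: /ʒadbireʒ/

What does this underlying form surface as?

[ʒabbireʒ]

Rule 1: /d/ before /b/ (labial) → [b]
After rule 1: ʒabbireʒ
Rule 2: no segment meets the rule's conditions; no change.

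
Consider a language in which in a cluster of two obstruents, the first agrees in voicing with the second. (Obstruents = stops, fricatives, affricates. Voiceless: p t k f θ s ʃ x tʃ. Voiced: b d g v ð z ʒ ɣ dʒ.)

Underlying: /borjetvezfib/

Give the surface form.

/t/ before /v/ (voiced) → [d]
/z/ before /f/ (voiceless) → [s]

[borjedvesfib]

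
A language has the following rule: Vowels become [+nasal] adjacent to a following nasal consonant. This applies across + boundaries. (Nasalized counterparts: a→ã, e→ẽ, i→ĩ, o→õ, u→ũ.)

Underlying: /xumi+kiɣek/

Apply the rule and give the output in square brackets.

/u/ before nasal /m/ → [ũ]

[xũmi+kiɣek]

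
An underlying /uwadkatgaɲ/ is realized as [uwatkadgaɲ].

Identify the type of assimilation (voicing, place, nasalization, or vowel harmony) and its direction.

/d/→[t] /t/→[d].
Each target copies a feature from the following segment, so the direction is regressive.

voicing assimilation, regressive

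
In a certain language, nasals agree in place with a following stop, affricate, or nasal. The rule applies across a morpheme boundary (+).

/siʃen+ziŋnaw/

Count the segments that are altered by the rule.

/ŋ/ before /n/ (alveolar) → [n]
1 segment changes.

1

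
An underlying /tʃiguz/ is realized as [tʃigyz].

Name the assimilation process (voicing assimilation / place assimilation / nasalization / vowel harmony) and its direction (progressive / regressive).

/u/→[y].
Vowels agree with the first vowel, so the harmony is progressive.

vowel harmony, progressive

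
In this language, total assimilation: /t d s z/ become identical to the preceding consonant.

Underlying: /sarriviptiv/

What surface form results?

/t/ after /p/ → [p] (total assimilation)

[sarrivippiv]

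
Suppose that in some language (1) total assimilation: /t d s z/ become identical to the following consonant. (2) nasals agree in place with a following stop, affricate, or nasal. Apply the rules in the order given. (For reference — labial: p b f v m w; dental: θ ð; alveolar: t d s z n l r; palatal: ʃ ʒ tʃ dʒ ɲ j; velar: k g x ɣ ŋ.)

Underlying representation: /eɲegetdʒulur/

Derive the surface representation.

[eɲegedʒdʒulur]

Rule 1: /t/ before /dʒ/ → [dʒ] (total assimilation)
After rule 1: eɲegedʒdʒulur
Rule 2: no segment meets the rule's conditions; no change.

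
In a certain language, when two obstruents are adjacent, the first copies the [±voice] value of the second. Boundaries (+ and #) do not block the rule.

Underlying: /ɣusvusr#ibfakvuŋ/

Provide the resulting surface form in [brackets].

[ɣuzvusr#ipfagvuŋ]

/s/ before /v/ (voiced) → [z]
/b/ before /f/ (voiceless) → [p]
/k/ before /v/ (voiced) → [g]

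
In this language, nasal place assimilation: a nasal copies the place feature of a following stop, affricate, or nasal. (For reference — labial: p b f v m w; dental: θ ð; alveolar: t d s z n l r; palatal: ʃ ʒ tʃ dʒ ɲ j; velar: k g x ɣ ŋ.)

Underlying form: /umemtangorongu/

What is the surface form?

/m/ before /t/ (alveolar) → [n]
/n/ before /g/ (velar) → [ŋ]
/n/ before /g/ (velar) → [ŋ]

[umentaŋgoroŋgu]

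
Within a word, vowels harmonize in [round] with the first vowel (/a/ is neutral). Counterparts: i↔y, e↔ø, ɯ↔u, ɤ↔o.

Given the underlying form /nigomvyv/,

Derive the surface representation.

[nigɤmviv]

/o/ harmonizes with /i/ ([-round]) → [ɤ]
/y/ harmonizes with /i/ ([-round]) → [i]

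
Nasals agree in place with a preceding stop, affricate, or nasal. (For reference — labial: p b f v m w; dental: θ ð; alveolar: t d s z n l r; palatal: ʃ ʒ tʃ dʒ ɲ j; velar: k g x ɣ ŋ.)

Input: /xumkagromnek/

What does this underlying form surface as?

[xumkagrommek]

/n/ after /m/ (labial) → [m]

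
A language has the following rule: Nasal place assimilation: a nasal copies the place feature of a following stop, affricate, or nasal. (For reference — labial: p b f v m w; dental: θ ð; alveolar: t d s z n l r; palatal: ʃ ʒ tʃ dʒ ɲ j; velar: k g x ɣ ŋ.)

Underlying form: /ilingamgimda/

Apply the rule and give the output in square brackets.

[iliŋgaŋginda]

/n/ before /g/ (velar) → [ŋ]
/m/ before /g/ (velar) → [ŋ]
/m/ before /d/ (alveolar) → [n]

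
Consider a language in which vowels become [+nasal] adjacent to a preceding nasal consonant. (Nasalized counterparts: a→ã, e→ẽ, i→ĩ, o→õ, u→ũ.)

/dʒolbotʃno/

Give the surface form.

/o/ after nasal /n/ → [õ]

[dʒolbotʃnõ]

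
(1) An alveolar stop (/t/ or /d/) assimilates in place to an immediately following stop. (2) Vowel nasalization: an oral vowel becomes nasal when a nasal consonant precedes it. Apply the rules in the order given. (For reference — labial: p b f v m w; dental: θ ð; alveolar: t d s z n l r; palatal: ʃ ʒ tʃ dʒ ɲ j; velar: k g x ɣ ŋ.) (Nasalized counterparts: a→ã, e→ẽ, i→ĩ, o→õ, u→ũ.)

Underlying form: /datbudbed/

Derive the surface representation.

Rule 1: /t/ before /b/ (labial) → [p]
Rule 1: /d/ before /b/ (labial) → [b]
After rule 1: dapbubbed
Rule 2: no segment meets the rule's conditions; no change.

[dapbubbed]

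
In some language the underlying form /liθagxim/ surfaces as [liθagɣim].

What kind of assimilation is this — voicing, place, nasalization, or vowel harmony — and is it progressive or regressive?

/x/→[ɣ].
Each target copies a feature from the preceding segment, so the direction is progressive.

voicing assimilation, progressive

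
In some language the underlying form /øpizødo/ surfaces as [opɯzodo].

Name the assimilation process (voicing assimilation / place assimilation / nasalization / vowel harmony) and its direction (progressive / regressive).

vowel harmony, regressive

/ø/→[o] /i/→[ɯ] /ø/→[o].
Vowels agree with the last vowel, so the harmony is regressive.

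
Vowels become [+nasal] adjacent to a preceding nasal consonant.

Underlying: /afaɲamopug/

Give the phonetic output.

/a/ after nasal /ɲ/ → [ã]
/o/ after nasal /m/ → [õ]

[afaɲãmõpug]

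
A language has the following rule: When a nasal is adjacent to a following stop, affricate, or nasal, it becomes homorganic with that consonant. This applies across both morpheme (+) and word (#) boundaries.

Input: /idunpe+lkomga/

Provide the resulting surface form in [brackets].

/n/ before /p/ (labial) → [m]
/m/ before /g/ (velar) → [ŋ]

[idumpe+lkoŋga]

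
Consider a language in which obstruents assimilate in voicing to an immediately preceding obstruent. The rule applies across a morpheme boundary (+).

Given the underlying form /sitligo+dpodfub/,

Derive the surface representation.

/p/ after /d/ (voiced) → [b]
/f/ after /d/ (voiced) → [v]

[sitligo+dbodvub]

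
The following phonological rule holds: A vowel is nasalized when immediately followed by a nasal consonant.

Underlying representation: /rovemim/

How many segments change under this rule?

2

/e/ before nasal /m/ → [ẽ]
/i/ before nasal /m/ → [ĩ]
2 segments change.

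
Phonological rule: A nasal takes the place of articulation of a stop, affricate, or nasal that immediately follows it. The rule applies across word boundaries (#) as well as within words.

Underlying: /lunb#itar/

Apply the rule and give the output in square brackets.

[lumb#itar]

/n/ before /b/ (labial) → [m]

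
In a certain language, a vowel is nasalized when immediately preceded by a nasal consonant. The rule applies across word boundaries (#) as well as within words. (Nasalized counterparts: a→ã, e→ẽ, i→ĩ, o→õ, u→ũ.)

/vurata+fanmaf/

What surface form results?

[vurata+fanmãf]

/a/ after nasal /m/ → [ã]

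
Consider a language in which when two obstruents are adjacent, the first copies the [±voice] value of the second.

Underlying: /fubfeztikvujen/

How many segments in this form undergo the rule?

3

/b/ before /f/ (voiceless) → [p]
/z/ before /t/ (voiceless) → [s]
/k/ before /v/ (voiced) → [g]
3 segments change.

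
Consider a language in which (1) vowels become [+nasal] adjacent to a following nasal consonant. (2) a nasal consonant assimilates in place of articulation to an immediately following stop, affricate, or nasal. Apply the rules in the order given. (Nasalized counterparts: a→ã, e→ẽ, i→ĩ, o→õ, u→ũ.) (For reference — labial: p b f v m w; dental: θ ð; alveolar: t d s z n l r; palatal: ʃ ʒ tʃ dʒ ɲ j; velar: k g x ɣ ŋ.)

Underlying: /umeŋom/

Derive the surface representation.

[ũmẽŋõm]

Rule 1: /u/ before nasal /m/ → [ũ]
Rule 1: /e/ before nasal /ŋ/ → [ẽ]
Rule 1: /o/ before nasal /m/ → [õ]
After rule 1: ũmẽŋõm
Rule 2: no segment meets the rule's conditions; no change.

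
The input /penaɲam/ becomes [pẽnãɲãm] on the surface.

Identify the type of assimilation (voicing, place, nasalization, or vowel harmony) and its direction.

nasalization, regressive

/e/→[ẽ] /a/→[ã] /a/→[ã].
Each target copies a feature from the following segment, so the direction is regressive.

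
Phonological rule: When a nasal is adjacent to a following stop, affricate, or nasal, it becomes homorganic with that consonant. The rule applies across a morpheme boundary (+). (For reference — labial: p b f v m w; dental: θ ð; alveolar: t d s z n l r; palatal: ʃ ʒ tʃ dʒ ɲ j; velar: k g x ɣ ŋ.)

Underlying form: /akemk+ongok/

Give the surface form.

[akeŋk+oŋgok]

/m/ before /k/ (velar) → [ŋ]
/n/ before /g/ (velar) → [ŋ]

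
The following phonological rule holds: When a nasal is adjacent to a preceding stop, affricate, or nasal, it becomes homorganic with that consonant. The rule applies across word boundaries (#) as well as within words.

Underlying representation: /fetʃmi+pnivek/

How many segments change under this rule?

2

/m/ after /tʃ/ (palatal) → [ɲ]
/n/ after /p/ (labial) → [m]
2 segments change.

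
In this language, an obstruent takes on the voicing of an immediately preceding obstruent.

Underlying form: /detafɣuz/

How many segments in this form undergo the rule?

/ɣ/ after /f/ (voiceless) → [x]
1 segment changes.

1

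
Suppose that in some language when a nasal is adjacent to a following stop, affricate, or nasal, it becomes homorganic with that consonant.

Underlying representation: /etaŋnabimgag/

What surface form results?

/ŋ/ before /n/ (alveolar) → [n]
/m/ before /g/ (velar) → [ŋ]

[etannabiŋgag]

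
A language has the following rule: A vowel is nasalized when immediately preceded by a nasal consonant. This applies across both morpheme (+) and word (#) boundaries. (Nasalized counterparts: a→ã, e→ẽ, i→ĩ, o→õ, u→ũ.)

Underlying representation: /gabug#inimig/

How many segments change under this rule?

/i/ after nasal /n/ → [ĩ]
/i/ after nasal /m/ → [ĩ]
2 segments change.

2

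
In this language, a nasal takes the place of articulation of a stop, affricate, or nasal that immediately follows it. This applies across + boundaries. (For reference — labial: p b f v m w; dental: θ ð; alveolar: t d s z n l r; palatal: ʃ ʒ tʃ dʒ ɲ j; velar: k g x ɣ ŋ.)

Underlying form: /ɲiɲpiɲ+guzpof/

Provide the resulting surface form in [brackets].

/ɲ/ before /p/ (labial) → [m]
/ɲ/ before /g/ (velar) → [ŋ]

[ɲimpiŋ+guzpof]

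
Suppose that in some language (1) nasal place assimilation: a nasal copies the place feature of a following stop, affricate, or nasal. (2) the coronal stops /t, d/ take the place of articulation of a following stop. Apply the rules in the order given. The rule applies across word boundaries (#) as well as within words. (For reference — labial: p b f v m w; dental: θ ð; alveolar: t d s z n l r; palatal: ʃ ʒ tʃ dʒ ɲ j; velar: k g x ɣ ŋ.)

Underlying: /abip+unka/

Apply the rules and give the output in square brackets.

[abip+uŋka]

Rule 1: /n/ before /k/ (velar) → [ŋ]
After rule 1: abip+uŋka
Rule 2: no segment meets the rule's conditions; no change.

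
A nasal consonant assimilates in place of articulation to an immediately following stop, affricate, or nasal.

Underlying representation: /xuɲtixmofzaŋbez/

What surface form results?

/ɲ/ before /t/ (alveolar) → [n]
/ŋ/ before /b/ (labial) → [m]

[xuntixmofzambez]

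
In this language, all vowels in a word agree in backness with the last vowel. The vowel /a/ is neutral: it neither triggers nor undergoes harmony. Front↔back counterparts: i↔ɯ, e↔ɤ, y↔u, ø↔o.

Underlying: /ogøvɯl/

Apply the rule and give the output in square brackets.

[ogovɯl]

/ø/ harmonizes with /ɯ/ ([+back]) → [o]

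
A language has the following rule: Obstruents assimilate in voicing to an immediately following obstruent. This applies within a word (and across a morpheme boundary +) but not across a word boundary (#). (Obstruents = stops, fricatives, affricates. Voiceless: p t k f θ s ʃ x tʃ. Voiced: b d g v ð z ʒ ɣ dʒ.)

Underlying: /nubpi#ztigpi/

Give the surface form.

[nuppi#stikpi]

/b/ before /p/ (voiceless) → [p]
/z/ before /t/ (voiceless) → [s]
/g/ before /p/ (voiceless) → [k]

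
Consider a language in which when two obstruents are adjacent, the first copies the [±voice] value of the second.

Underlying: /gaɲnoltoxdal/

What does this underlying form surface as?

[gaɲnoltoɣdal]

/x/ before /d/ (voiced) → [ɣ]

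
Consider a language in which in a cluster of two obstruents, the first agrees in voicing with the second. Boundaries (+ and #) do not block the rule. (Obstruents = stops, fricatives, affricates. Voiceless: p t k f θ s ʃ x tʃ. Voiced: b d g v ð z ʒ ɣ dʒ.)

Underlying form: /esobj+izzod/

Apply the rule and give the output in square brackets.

[esobj+izzod]

no segment meets the rule's conditions; no change.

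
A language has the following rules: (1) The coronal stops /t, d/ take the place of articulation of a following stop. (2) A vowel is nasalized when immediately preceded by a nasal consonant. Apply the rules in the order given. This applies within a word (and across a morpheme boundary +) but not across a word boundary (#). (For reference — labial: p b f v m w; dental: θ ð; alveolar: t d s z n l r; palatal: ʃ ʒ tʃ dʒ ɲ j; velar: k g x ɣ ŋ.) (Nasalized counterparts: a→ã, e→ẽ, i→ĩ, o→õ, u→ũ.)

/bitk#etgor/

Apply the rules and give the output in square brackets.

[bikk#ekgor]

Rule 1: /t/ before /k/ (velar) → [k]
Rule 1: /t/ before /g/ (velar) → [k]
After rule 1: bikk#ekgor
Rule 2: no segment meets the rule's conditions; no change.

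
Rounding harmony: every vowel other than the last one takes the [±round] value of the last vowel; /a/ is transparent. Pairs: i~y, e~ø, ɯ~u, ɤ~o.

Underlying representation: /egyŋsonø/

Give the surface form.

/e/ harmonizes with /ø/ ([+round]) → [ø]

[øgyŋsonø]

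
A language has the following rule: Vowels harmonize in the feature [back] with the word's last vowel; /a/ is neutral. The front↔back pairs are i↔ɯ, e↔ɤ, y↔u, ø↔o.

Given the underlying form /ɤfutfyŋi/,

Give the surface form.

/ɤ/ harmonizes with /i/ ([-back]) → [e]
/u/ harmonizes with /i/ ([-back]) → [y]

[efytfyŋi]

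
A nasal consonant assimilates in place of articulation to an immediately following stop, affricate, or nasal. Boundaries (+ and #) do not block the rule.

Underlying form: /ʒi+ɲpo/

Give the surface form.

[ʒi+mpo]

/ɲ/ before /p/ (labial) → [m]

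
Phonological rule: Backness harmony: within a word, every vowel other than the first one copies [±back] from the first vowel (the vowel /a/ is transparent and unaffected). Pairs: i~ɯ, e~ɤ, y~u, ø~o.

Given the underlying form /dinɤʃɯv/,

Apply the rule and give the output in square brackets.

[dineʃiv]

/ɤ/ harmonizes with /i/ ([-back]) → [e]
/ɯ/ harmonizes with /i/ ([-back]) → [i]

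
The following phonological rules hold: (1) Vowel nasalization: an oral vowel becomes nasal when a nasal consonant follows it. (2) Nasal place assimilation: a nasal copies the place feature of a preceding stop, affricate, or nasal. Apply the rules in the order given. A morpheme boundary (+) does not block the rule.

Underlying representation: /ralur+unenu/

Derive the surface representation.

Rule 1: /u/ before nasal /n/ → [ũ]
Rule 1: /e/ before nasal /n/ → [ẽ]
After rule 1: ralur+ũnẽnu
Rule 2: no segment meets the rule's conditions; no change.

[ralur+ũnẽnu]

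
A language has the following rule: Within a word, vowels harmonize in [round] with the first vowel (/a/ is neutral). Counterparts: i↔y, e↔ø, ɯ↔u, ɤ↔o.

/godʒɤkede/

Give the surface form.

[godʒokødø]

/ɤ/ harmonizes with /o/ ([+round]) → [o]
/e/ harmonizes with /o/ ([+round]) → [ø]
/e/ harmonizes with /o/ ([+round]) → [ø]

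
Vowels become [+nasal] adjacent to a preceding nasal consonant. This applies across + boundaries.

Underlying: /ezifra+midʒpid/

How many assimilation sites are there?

1

/i/ after nasal /m/ → [ĩ]
1 segment changes.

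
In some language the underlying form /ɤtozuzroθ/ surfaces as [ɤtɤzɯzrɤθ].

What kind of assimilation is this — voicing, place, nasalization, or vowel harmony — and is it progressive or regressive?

vowel harmony, progressive

/o/→[ɤ] /u/→[ɯ] /o/→[ɤ].
Vowels agree with the first vowel, so the harmony is progressive.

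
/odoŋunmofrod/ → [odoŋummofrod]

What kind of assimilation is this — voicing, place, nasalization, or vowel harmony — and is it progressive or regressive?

/n/→[m].
Each target copies a feature from the following segment, so the direction is regressive.

place assimilation, regressive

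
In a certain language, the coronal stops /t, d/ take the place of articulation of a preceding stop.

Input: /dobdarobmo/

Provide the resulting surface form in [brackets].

[dobbarobmo]

/d/ after /b/ (labial) → [b]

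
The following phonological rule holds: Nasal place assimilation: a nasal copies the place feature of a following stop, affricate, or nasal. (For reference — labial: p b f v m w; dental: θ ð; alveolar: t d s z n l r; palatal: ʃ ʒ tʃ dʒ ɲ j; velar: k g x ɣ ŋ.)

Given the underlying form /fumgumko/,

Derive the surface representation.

[fuŋguŋko]

/m/ before /g/ (velar) → [ŋ]
/m/ before /k/ (velar) → [ŋ]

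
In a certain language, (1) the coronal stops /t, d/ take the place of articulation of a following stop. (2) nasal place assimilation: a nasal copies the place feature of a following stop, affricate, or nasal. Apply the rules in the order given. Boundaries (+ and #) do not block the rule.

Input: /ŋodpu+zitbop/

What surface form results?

[ŋobpu+zipbop]

Rule 1: /d/ before /p/ (labial) → [b]
Rule 1: /t/ before /b/ (labial) → [p]
After rule 1: ŋobpu+zipbop
Rule 2: no segment meets the rule's conditions; no change.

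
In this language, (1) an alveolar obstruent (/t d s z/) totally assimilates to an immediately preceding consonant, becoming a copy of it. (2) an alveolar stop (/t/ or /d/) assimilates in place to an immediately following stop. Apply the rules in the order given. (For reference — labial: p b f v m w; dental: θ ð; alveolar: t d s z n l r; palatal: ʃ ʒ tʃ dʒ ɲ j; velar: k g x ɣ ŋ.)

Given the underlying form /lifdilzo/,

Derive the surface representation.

[liffillo]

Rule 1: /d/ after /f/ → [f] (total assimilation)
Rule 1: /z/ after /l/ → [l] (total assimilation)
After rule 1: liffillo
Rule 2: no segment meets the rule's conditions; no change.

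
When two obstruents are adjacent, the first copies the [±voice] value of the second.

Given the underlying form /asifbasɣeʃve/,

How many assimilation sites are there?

3

/f/ before /b/ (voiced) → [v]
/s/ before /ɣ/ (voiced) → [z]
/ʃ/ before /v/ (voiced) → [ʒ]
3 segments change.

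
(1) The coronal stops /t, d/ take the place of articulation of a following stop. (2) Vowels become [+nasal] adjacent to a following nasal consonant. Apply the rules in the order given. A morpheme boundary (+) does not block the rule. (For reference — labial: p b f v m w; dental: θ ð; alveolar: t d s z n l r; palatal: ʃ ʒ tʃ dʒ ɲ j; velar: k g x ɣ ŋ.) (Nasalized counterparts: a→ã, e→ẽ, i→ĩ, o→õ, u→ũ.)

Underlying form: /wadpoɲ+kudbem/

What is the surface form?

Rule 1: /d/ before /p/ (labial) → [b]
Rule 1: /d/ before /b/ (labial) → [b]
After rule 1: wabpoɲ+kubbem
Rule 2: /o/ before nasal /ɲ/ → [õ]
Rule 2: /e/ before nasal /m/ → [ẽ]

[wabpõɲ+kubbẽm]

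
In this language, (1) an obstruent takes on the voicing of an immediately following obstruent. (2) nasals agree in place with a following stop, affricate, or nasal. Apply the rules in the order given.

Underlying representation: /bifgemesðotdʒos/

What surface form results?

[bivgemezðoddʒos]

Rule 1: /f/ before /g/ (voiced) → [v]
Rule 1: /s/ before /ð/ (voiced) → [z]
Rule 1: /t/ before /dʒ/ (voiced) → [d]
After rule 1: bivgemezðoddʒos
Rule 2: no segment meets the rule's conditions; no change.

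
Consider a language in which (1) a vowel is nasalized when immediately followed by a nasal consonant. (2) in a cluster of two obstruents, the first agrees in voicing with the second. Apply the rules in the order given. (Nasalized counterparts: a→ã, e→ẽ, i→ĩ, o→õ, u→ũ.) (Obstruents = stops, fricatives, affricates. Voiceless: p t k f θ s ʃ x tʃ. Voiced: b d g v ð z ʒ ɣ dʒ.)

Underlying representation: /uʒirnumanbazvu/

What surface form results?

Rule 1: /u/ before nasal /m/ → [ũ]
Rule 1: /a/ before nasal /n/ → [ã]
After rule 1: uʒirnũmãnbazvu
Rule 2: no segment meets the rule's conditions; no change.

[uʒirnũmãnbazvu]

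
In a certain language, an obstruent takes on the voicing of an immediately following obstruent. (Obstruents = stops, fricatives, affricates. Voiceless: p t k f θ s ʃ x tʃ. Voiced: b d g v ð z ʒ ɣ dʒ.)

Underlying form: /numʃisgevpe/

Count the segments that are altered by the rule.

/s/ before /g/ (voiced) → [z]
/v/ before /p/ (voiceless) → [f]
2 segments change.

2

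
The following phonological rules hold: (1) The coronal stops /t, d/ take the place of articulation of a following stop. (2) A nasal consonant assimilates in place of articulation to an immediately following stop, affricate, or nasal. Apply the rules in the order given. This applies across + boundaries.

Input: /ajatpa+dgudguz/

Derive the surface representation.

Rule 1: /t/ before /p/ (labial) → [p]
Rule 1: /d/ before /g/ (velar) → [g]
Rule 1: /d/ before /g/ (velar) → [g]
After rule 1: ajappa+ggugguz
Rule 2: no segment meets the rule's conditions; no change.

[ajappa+ggugguz]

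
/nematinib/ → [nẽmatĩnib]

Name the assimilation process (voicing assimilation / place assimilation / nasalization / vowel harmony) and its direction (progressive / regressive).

/e/→[ẽ] /i/→[ĩ].
Each target copies a feature from the following segment, so the direction is regressive.

nasalization, regressive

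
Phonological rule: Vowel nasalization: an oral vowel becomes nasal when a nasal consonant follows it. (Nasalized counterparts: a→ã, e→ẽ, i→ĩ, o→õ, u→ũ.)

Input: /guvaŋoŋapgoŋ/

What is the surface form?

[guvãŋõŋapgõŋ]

/a/ before nasal /ŋ/ → [ã]
/o/ before nasal /ŋ/ → [õ]
/o/ before nasal /ŋ/ → [õ]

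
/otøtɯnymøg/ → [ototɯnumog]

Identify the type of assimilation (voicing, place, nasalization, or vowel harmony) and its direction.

vowel harmony, progressive

/ø/→[o] /y/→[u] /ø/→[o].
Vowels agree with the first vowel, so the harmony is progressive.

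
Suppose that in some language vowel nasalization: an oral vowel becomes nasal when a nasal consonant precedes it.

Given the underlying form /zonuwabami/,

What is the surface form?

/u/ after nasal /n/ → [ũ]
/i/ after nasal /m/ → [ĩ]

[zonũwabamĩ]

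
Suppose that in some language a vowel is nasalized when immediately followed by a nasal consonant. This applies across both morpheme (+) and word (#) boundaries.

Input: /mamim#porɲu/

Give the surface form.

[mãmĩm#porɲu]

/a/ before nasal /m/ → [ã]
/i/ before nasal /m/ → [ĩ]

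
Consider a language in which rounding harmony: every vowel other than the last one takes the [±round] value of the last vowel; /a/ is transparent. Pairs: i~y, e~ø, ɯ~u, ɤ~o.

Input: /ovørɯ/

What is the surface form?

[ɤverɯ]

/o/ harmonizes with /ɯ/ ([-round]) → [ɤ]
/ø/ harmonizes with /ɯ/ ([-round]) → [e]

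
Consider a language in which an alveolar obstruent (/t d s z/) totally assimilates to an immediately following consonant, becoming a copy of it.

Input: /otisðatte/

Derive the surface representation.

[otiððatte]

/s/ before /ð/ → [ð] (total assimilation)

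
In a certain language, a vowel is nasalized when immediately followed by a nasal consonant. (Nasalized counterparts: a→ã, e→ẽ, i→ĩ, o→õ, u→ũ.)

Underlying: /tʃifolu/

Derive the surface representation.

no segment meets the rule's conditions; no change.

[tʃifolu]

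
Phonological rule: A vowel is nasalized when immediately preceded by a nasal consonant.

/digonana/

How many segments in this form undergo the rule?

/a/ after nasal /n/ → [ã]
/a/ after nasal /n/ → [ã]
2 segments change.

2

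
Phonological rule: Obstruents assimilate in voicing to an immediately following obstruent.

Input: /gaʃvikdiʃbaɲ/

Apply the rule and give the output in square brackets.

/ʃ/ before /v/ (voiced) → [ʒ]
/k/ before /d/ (voiced) → [g]
/ʃ/ before /b/ (voiced) → [ʒ]

[gaʒvigdiʒbaɲ]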